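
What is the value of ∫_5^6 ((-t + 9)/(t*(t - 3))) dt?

-5*log(2) - log(3) + 3*log(5)

Factor the denominator: t**2 - 3*t = t(t - 3).
Partial fractions: (-t + 9)/(t*(t - 3)) = -3/t + 2/(t - 3).
An antiderivative is F(t) = -3*log(t) + 2*log(t - 3).
Then F(6) - F(5) = (-log(24)) - (-3*log(5) + 2*log(2)) = -5*log(2) - log(3) + 3*log(5).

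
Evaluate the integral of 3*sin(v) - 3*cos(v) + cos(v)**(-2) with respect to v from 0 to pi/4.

4 - 3*sqrt(2)

An antiderivative is F(v) = -3*sin(v) - 3*cos(v) + tan(v).
Then F(pi/4) - F(0) = (1 - 3*sqrt(2)) - (-3) = 4 - 3*sqrt(2).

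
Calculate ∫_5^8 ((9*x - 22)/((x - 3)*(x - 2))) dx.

-log(2) + 5*log(5)

Factor the denominator: x**2 - 5*x + 6 = (x - 2)(x - 3).
Partial fractions: (9*x - 22)/((x - 3)*(x - 2)) = 4/(x - 2) + 5/(x - 3).
An antiderivative is F(x) = 5*log(x - 3) + 4*log(x - 2).
Then F(8) - F(5) = (4*log(2) + 4*log(3) + 5*log(5)) - (5*log(2) + 4*log(3)) = -log(2) + 5*log(5).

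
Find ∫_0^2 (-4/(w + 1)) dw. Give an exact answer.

-log(81)

An antiderivative is F(w) = -4*log(w + 1).
Then F(2) - F(0) = (-log(81)) - (0) = -log(81).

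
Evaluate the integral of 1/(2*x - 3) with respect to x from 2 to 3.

log(3)/2

An antiderivative is F(x) = log(2*x - 3)/2.
Then F(3) - F(2) = (log(3)/2) - (0) = log(3)/2.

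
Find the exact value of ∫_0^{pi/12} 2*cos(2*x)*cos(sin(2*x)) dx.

Let u = sin(2*x), so du = 2*cos(2*x) dx. When x = 0, u = 0; when x = pi/12, u = 1/2.
The integral becomes ∫ cos(u) du from 0 to 1/2, with antiderivative sin(u).
Back in x: F(x) = sin(sin(2*x)).
Then F(pi/12) - F(0) = (sin(1/2)) - (0) = sin(1/2).

sin(1/2)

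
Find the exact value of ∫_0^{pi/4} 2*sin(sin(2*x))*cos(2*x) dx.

1 - cos(1)

Let u = sin(2*x), so du = 2*cos(2*x) dx. When x = 0, u = 0; when x = pi/4, u = 1.
The integral becomes ∫ sin(u) du from 0 to 1, with antiderivative -cos(u).
Back in x: F(x) = -cos(sin(2*x)).
Then F(pi/4) - F(0) = (-cos(1)) - (-1) = 1 - cos(1).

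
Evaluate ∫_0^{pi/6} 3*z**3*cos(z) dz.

Integrate by parts 3 times (u = z^3, dv = 3*cos(z) dz).
An antiderivative is F(z) = 3*z**3*sin(z) + 9*z**2*cos(z) - 18*z*sin(z) - 18*cos(z).
Then F(pi/6) - F(0) = (-9*sqrt(3) - 3*pi/2 + pi**3/144 + sqrt(3)*pi**2/8) - (-18) = -9*sqrt(3) - 3*pi/2 + pi**3/144 + sqrt(3)*pi**2/8 + 18.

-9*sqrt(3) - 3*pi/2 + pi**3/144 + sqrt(3)*pi**2/8 + 18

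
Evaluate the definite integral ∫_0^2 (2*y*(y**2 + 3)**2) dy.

316/3

Let u = y**2 + 3, so du = 2*y dy. When y = 0, u = 3; when y = 2, u = 7.
The integral becomes ∫ u**2 du from 3 to 7, with antiderivative u**3/3.
Back in y: F(y) = (y**2 + 3)**3/3.
Then F(2) - F(0) = (343/3) - (9) = 316/3.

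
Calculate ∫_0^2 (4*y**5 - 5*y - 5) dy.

68/3

By the power rule, an antiderivative is F(y) = 2*y**6/3 - 5*y**2/2 - 5*y.
Then F(2) - F(0) = (68/3) - (0) = 68/3.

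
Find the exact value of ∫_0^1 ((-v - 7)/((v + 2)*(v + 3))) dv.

-9*log(3) + 13*log(2)

Factor the denominator: v**2 + 5*v + 6 = (v + 3)(v + 2).
Partial fractions: (-v - 7)/((v + 2)*(v + 3)) = 4/(v + 3) - 5/(v + 2).
An antiderivative is F(v) = -5*log(v + 2) + 4*log(v + 3).
Then F(1) - F(0) = (-5*log(3) + 8*log(2)) - (log(81/32)) = -9*log(3) + 13*log(2).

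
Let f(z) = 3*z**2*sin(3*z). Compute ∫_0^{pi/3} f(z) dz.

-4/9 + pi**2/9

Integrate by parts twice (u = z^2, dv = 3*sin(3*z) dz).
An antiderivative is F(z) = -z**2*cos(3*z) + 2*z*sin(3*z)/3 + 2*cos(3*z)/9.
Then F(pi/3) - F(0) = (-2/9 + pi**2/9) - (2/9) = -4/9 + pi**2/9.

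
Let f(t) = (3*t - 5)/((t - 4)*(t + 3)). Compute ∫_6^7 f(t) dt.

log(50/27)

Factor the denominator: t**2 - t - 12 = (t + 3)(t - 4).
Partial fractions: (3*t - 5)/((t - 4)*(t + 3)) = 2/(t + 3) + 1/(t - 4).
An antiderivative is F(t) = log(t - 4) + 2*log(t + 3).
Then F(7) - F(6) = (log(3) + 2*log(2) + 2*log(5)) - (log(2) + 4*log(3)) = log(50/27).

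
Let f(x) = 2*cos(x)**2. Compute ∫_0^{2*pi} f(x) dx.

Use the identity cos^2(x) = (1 + cos(2*x))/2.
An antiderivative is F(x) = x + sin(2*x)/2.
Then F(2*pi) - F(0) = (2*pi) - (0) = 2*pi.

2*pi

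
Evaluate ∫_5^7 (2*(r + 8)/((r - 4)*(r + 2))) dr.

log(49)

Factor the denominator: r**2 - 2*r - 8 = (r + 2)(r - 4).
Partial fractions: 2*(r + 8)/((r - 4)*(r + 2)) = -2/(r + 2) + 4/(r - 4).
An antiderivative is F(r) = 4*log(r - 4) - 2*log(r + 2).
Then F(7) - F(5) = (0) - (-log(49)) = log(49).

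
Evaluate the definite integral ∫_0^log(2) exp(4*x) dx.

Let u = exp(x), so du = exp(x) dx. When x = 0, u = 1; when x = log(2), u = 2.
The integral becomes ∫ u**3 du from 1 to 2, with antiderivative u**4/4.
Back in x: F(x) = exp(4*x)/4.
Then F(log(2)) - F(0) = (4) - (1/4) = 15/4.

15/4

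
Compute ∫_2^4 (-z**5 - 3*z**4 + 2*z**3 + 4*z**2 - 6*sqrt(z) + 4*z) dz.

-16208/15 + 8*sqrt(2)

By the power rule, an antiderivative is F(z) = -z**6/6 - 3*z**5/5 + z**4/2 - 4*z**(3/2) + 4*z**3/3 + 2*z**2.
Then F(4) - F(2) = (-16256/15) - (-8*sqrt(2) - 16/5) = -16208/15 + 8*sqrt(2).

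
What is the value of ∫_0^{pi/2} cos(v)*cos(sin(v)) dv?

Let u = sin(v), so du = cos(v) dv. When v = 0, u = 0; when v = pi/2, u = 1.
The integral becomes ∫ cos(u) du from 0 to 1, with antiderivative sin(u).
Back in v: F(v) = sin(sin(v)).
Then F(pi/2) - F(0) = (sin(1)) - (0) = sin(1).

sin(1)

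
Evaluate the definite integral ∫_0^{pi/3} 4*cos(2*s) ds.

An antiderivative is F(s) = 2*sin(2*s).
Then F(pi/3) - F(0) = (sqrt(3)) - (0) = sqrt(3).

sqrt(3)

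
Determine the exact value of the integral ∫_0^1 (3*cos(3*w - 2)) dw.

sin(1) + sin(2)

Let u = 3*w - 2, so du = 3 dw. When w = 0, u = -2; when w = 1, u = 1.
The integral becomes ∫ cos(u) du from -2 to 1, with antiderivative sin(u).
Back in w: F(w) = sin(3*w - 2).
Then F(1) - F(0) = (sin(1)) - (-sin(2)) = sin(1) + sin(2).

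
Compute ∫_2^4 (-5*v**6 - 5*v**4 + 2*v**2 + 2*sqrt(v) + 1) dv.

-87874/7 - 8*sqrt(2)/3

By the power rule, an antiderivative is F(v) = -5*v**7/7 - v**5 + 4*v**(3/2)/3 + 2*v**3/3 + v.
Then F(4) - F(2) = (-266060/21) - (-2438/21 + 8*sqrt(2)/3) = -87874/7 - 8*sqrt(2)/3.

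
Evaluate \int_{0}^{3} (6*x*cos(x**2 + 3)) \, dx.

Let u = x**2 + 3, so du = 2*x dx. When x = 0, u = 3; when x = 3, u = 12.
The integral becomes 3·∫ cos(u) du from 3 to 12, with antiderivative 3*sin(u).
Back in x: F(x) = 3*sin(x**2 + 3).
Then F(3) - F(0) = (3*sin(12)) - (3*sin(3)) = 3*sin(12) - 3*sin(3).

3*sin(12) - 3*sin(3)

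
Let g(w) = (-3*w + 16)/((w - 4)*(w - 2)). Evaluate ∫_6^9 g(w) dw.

Factor the denominator: w**2 - 6*w + 8 = (w - 2)(w - 4).
Partial fractions: (-3*w + 16)/((w - 4)*(w - 2)) = -5/(w - 2) + 2/(w - 4).
An antiderivative is F(w) = 2*log(w - 4) - 5*log(w - 2).
Then F(9) - F(6) = (-5*log(7) + 2*log(5)) - (-8*log(2)) = -5*log(7) + 2*log(5) + 8*log(2).

-5*log(7) + 2*log(5) + 8*log(2)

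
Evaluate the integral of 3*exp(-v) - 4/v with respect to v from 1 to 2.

An antiderivative is F(v) = -4*log(v) - 3*exp(-v).
Then F(2) - F(1) = (-4*log(2) - 3*exp(-2)) - (-3*exp(-1)) = -4*log(2) - 3*exp(-2) + 3*exp(-1).

-4*log(2) - 3*exp(-2) + 3*exp(-1)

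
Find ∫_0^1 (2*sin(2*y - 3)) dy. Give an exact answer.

cos(3) - cos(1)

Let u = 2*y - 3, so du = 2 dy. When y = 0, u = -3; when y = 1, u = -1.
The integral becomes ∫ sin(u) du from -3 to -1, with antiderivative -cos(u).
Back in y: F(y) = -cos(2*y - 3).
Then F(1) - F(0) = (-cos(1)) - (-cos(3)) = cos(3) - cos(1).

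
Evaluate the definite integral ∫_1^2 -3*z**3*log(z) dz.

Integrate by parts once (u = ln z, dv = -3*z**3 dz).
An antiderivative is F(z) = -3*z**4*(4*log(z) - 1)/16.
Then F(2) - F(1) = (3 - 12*log(2)) - (3/16) = 45/16 - 12*log(2).

45/16 - 12*log(2)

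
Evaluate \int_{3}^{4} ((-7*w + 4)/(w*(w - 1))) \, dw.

Factor the denominator: w**2 - w = w(w - 1).
Partial fractions: (-7*w + 4)/(w*(w - 1)) = -4/w - 3/(w - 1).
An antiderivative is F(w) = -4*log(w) - 3*log(w - 1).
Then F(4) - F(3) = (-8*log(2) - 3*log(3)) - (-4*log(3) - 3*log(2)) = log(3/32).

log(3/32)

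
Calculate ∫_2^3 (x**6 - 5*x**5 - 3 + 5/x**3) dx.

By the power rule, an antiderivative is F(x) = x**7/7 - 5*x**6/6 - 3*x - 5/(2*x**2).
Then F(3) - F(2) = (-19174/63) - (-7001/168) = -132389/504.

-132389/504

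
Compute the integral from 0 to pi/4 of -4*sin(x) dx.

-4 + 2*sqrt(2)

An antiderivative is F(x) = 4*cos(x).
Then F(pi/4) - F(0) = (2*sqrt(2)) - (4) = -4 + 2*sqrt(2).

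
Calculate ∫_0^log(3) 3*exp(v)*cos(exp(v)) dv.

Let u = exp(v), so du = exp(v) dv. When v = 0, u = 1; when v = log(3), u = 3.
The integral becomes 3·∫ cos(u) du from 1 to 3, with antiderivative 3*sin(u).
Back in v: F(v) = 3*sin(exp(v)).
Then F(log(3)) - F(0) = (3*sin(3)) - (3*sin(1)) = -3*sin(1) + 3*sin(3).

-3*sin(1) + 3*sin(3)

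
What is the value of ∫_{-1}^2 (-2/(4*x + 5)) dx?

-log(13)/2

An antiderivative is F(x) = -log(4*x + 5)/2.
Then F(2) - F(-1) = (-log(13)/2) - (0) = -log(13)/2.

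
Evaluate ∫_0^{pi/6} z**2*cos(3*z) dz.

Integrate by parts twice (u = z^2, dv = cos(3*z) dz).
An antiderivative is F(z) = z**2*sin(3*z)/3 + 2*z*cos(3*z)/9 - 2*sin(3*z)/27.
Then F(pi/6) - F(0) = (-2/27 + pi**2/108) - (0) = -2/27 + pi**2/108.

-2/27 + pi**2/108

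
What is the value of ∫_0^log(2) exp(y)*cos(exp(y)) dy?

-sin(1) + sin(2)

Let u = exp(y), so du = exp(y) dy. When y = 0, u = 1; when y = log(2), u = 2.
The integral becomes ∫ cos(u) du from 1 to 2, with antiderivative sin(u).
Back in y: F(y) = sin(exp(y)).
Then F(log(2)) - F(0) = (sin(2)) - (sin(1)) = -sin(1) + sin(2).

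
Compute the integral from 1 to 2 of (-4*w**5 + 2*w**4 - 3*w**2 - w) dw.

-381/10

By the power rule, an antiderivative is F(w) = -2*w**6/3 + 2*w**5/5 - w**3 - w**2/2.
Then F(2) - F(1) = (-598/15) - (-53/30) = -381/10.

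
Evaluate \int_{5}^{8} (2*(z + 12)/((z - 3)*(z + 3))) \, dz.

Factor the denominator: z**2 - 9 = (z + 3)(z - 3).
Partial fractions: 2*(z + 12)/((z - 3)*(z + 3)) = -3/(z + 3) + 5/(z - 3).
An antiderivative is F(z) = 5*log(z - 3) - 3*log(z + 3).
Then F(8) - F(5) = (-3*log(11) + 5*log(5)) - (-log(16)) = -3*log(11) + 4*log(2) + 5*log(5).

-3*log(11) + 4*log(2) + 5*log(5)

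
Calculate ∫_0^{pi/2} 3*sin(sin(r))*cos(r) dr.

3 - 3*cos(1)

Let u = sin(r), so du = cos(r) dr. When r = 0, u = 0; when r = pi/2, u = 1.
The integral becomes 3·∫ sin(u) du from 0 to 1, with antiderivative -3*cos(u).
Back in r: F(r) = -3*cos(sin(r)).
Then F(pi/2) - F(0) = (-3*cos(1)) - (-3) = 3 - 3*cos(1).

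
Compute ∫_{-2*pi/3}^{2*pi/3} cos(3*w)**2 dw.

2*pi/3

Use the identity cos^2(3*w) = (1 + cos(6*w))/2.
An antiderivative is F(w) = w/2 + sin(6*w)/12.
Then F(2*pi/3) - F(-2*pi/3) = (pi/3) - (-pi/3) = 2*pi/3.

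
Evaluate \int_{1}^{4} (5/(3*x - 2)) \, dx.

An antiderivative is F(x) = 5*log(3*x - 2)/3.
Then F(4) - F(1) = (5*log(10)/3) - (0) = 5*log(10)/3.

5*log(10)/3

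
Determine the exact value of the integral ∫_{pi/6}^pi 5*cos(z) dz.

An antiderivative is F(z) = 5*sin(z).
Then F(pi) - F(pi/6) = (0) - (5/2) = -5/2.

-5/2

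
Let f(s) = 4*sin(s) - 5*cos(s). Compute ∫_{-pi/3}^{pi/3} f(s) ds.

An antiderivative is F(s) = -5*sin(s) - 4*cos(s).
Then F(pi/3) - F(-pi/3) = (-5*sqrt(3)/2 - 2) - (-2 + 5*sqrt(3)/2) = -5*sqrt(3).

-5*sqrt(3)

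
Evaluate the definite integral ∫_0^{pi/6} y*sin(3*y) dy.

1/9

Integrate by parts once (u = y, dv = sin(3*y) dy).
An antiderivative is F(y) = -y*cos(3*y)/3 + sin(3*y)/9.
Then F(pi/6) - F(0) = (1/9) - (0) = 1/9.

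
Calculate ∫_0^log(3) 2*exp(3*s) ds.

52/3

Let u = exp(s), so du = exp(s) ds. When s = 0, u = 1; when s = log(3), u = 3.
The integral becomes 2·∫ u**2 du from 1 to 3, with antiderivative 2*u**3/3.
Back in s: F(s) = 2*exp(3*s)/3.
Then F(log(3)) - F(0) = (18) - (2/3) = 52/3.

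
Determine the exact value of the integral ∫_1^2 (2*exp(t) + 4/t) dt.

An antiderivative is F(t) = 2*exp(t) + 4*log(t).
Then F(2) - F(1) = (log(16) + 2*exp(2)) - (2*exp(1)) = -2*exp(1) + 4*log(2) + 2*exp(2).

-2*exp(1) + 4*log(2) + 2*exp(2)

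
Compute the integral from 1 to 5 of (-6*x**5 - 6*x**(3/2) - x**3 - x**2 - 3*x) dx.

By the power rule, an antiderivative is F(x) = -x**6 - 12*x**(5/2)/5 - x**4/4 - x**3/3 - 3*x**2/2.
Then F(5) - F(1) = (-190325/12 - 60*sqrt(5)) - (-329/60) = -237824/15 - 60*sqrt(5).

-237824/15 - 60*sqrt(5)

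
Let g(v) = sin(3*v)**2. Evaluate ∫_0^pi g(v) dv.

Use the identity sin^2(3*v) = (1 - cos(6*v))/2.
An antiderivative is F(v) = v/2 - sin(6*v)/12.
Then F(pi) - F(0) = (pi/2) - (0) = pi/2.

pi/2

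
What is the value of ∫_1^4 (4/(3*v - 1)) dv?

An antiderivative is F(v) = 4*log(3*v - 1)/3.
Then F(4) - F(1) = (4*log(11)/3) - (4*log(2)/3) = -4*log(2)/3 + 4*log(11)/3.

-4*log(2)/3 + 4*log(11)/3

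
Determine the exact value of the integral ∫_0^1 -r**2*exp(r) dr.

2 - E

Integrate by parts twice (u = r^2, dv = -exp(r) dr).
An antiderivative is F(r) = (-r**2 + 2*r - 2)*exp(r).
Then F(1) - F(0) = (-E) - (-2) = 2 - E.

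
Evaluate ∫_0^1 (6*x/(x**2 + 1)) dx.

Let u = x**2 + 1, so du = 2*x dx. When x = 0, u = 1; when x = 1, u = 2.
The integral becomes 3·∫ 1/u du from 1 to 2, with antiderivative 3*log(u).
Back in x: F(x) = 3*log(x**2 + 1).
Then F(1) - F(0) = (log(8)) - (0) = log(8).

log(8)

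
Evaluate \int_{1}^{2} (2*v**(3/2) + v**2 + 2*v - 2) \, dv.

38/15 + 16*sqrt(2)/5

By the power rule, an antiderivative is F(v) = 4*v**(5/2)/5 + v**3/3 + v**2 - 2*v.
Then F(2) - F(1) = (8/3 + 16*sqrt(2)/5) - (2/15) = 38/15 + 16*sqrt(2)/5.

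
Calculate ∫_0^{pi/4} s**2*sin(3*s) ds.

Integrate by parts twice (u = s^2, dv = sin(3*s) ds).
An antiderivative is F(s) = -s**2*cos(3*s)/3 + 2*s*sin(3*s)/9 + 2*cos(3*s)/27.
Then F(pi/4) - F(0) = (sqrt(2)*(-32 + 24*pi + 9*pi**2)/864) - (2/27) = -2/27 - sqrt(2)/27 + sqrt(2)*pi/36 + sqrt(2)*pi**2/96.

-2/27 - sqrt(2)/27 + sqrt(2)*pi/36 + sqrt(2)*pi**2/96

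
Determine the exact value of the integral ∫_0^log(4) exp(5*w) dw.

Let u = exp(w), so du = exp(w) dw. When w = 0, u = 1; when w = log(4), u = 4.
The integral becomes ∫ u**4 du from 1 to 4, with antiderivative u**5/5.
Back in w: F(w) = exp(5*w)/5.
Then F(log(4)) - F(0) = (1024/5) - (1/5) = 1023/5.

1023/5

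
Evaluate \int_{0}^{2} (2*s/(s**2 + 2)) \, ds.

log(3)

Let u = s**2 + 2, so du = 2*s ds. When s = 0, u = 2; when s = 2, u = 6.
The integral becomes ∫ 1/u du from 2 to 6, with antiderivative log(u).
Back in s: F(s) = log(s**2 + 2).
Then F(2) - F(0) = (log(6)) - (log(2)) = log(3).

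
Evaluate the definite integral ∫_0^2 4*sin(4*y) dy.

1 - cos(8)

Let u = 4*y, so du = 4 dy. When y = 0, u = 0; when y = 2, u = 8.
The integral becomes ∫ sin(u) du from 0 to 8, with antiderivative -cos(u).
Back in y: F(y) = -cos(4*y).
Then F(2) - F(0) = (-cos(8)) - (-1) = 1 - cos(8).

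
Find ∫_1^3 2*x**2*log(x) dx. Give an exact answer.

-52/9 + 18*log(3)

Integrate by parts once (u = ln x, dv = 2*x**2 dx).
An antiderivative is F(x) = 2*x**3*(3*log(x) - 1)/9.
Then F(3) - F(1) = (-6 + 18*log(3)) - (-2/9) = -52/9 + 18*log(3).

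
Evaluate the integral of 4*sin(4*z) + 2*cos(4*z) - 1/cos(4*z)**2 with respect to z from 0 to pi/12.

An antiderivative is F(z) = sin(4*z)/2 - cos(4*z) - tan(4*z)/4.
Then F(pi/12) - F(0) = (-1/2) - (-1) = 1/2.

1/2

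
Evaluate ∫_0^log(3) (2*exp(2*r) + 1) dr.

An antiderivative is F(r) = exp(2*r) + r.
Then F(log(3)) - F(0) = (log(3) + 9) - (1) = log(3) + 8.

log(3) + 8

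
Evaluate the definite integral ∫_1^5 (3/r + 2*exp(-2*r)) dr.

An antiderivative is F(r) = 3*log(r) - exp(-2*r).
Then F(5) - F(1) = (-exp(-10) + 3*log(5)) - (-exp(-2)) = -exp(-10) + exp(-2) + 3*log(5).

-exp(-10) + exp(-2) + 3*log(5)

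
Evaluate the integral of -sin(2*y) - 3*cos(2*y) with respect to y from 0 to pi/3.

-3*sqrt(3)/4 - 3/4

An antiderivative is F(y) = -3*sin(2*y)/2 + cos(2*y)/2.
Then F(pi/3) - F(0) = (-3*sqrt(3)/4 - 1/4) - (1/2) = -3*sqrt(3)/4 - 3/4.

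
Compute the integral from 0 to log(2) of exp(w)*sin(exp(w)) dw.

-cos(2) + cos(1)

Let u = exp(w), so du = exp(w) dw. When w = 0, u = 1; when w = log(2), u = 2.
The integral becomes ∫ sin(u) du from 1 to 2, with antiderivative -cos(u).
Back in w: F(w) = -cos(exp(w)).
Then F(log(2)) - F(0) = (-cos(2)) - (-cos(1)) = -cos(2) + cos(1).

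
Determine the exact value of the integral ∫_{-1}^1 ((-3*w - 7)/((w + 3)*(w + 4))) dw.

-5*log(5) + 2*log(2) + 5*log(3)

Factor the denominator: w**2 + 7*w + 12 = (w + 4)(w + 3).
Partial fractions: (-3*w - 7)/((w + 3)*(w + 4)) = -5/(w + 4) + 2/(w + 3).
An antiderivative is F(w) = 2*log(w + 3) - 5*log(w + 4).
Then F(1) - F(-1) = (-5*log(5) + 4*log(2)) - (-5*log(3) + 2*log(2)) = -5*log(5) + 2*log(2) + 5*log(3).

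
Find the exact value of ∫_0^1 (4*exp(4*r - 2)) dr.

2*sinh(2)

Let u = 4*r - 2, so du = 4 dr. When r = 0, u = -2; when r = 1, u = 2.
The integral becomes ∫ exp(u) du from -2 to 2, with antiderivative exp(u).
Back in r: F(r) = exp(4*r - 2).
Then F(1) - F(0) = (exp(2)) - (exp(-2)) = 2*sinh(2).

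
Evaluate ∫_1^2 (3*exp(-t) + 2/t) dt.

An antiderivative is F(t) = 2*log(t) - 3*exp(-t).
Then F(2) - F(1) = (-3*exp(-2) + 2*log(2)) - (-3*exp(-1)) = -3*exp(-2) + 3*exp(-1) + 2*log(2).

-3*exp(-2) + 3*exp(-1) + 2*log(2)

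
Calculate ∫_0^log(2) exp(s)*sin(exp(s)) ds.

-cos(2) + cos(1)

Let u = exp(s), so du = exp(s) ds. When s = 0, u = 1; when s = log(2), u = 2.
The integral becomes ∫ sin(u) du from 1 to 2, with antiderivative -cos(u).
Back in s: F(s) = -cos(exp(s)).
Then F(log(2)) - F(0) = (-cos(2)) - (-cos(1)) = -cos(2) + cos(1).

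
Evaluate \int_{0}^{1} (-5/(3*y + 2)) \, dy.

-5*log(5)/3 + 5*log(2)/3

An antiderivative is F(y) = -5*log(3*y + 2)/3.
Then F(1) - F(0) = (-5*log(5)/3) - (-5*log(2)/3) = -5*log(5)/3 + 5*log(2)/3.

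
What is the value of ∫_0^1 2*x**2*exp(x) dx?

-4 + 2*E

Integrate by parts twice (u = x^2, dv = 2*exp(x) dx).
An antiderivative is F(x) = (2*x**2 - 4*x + 4)*exp(x).
Then F(1) - F(0) = (2*E) - (4) = -4 + 2*E.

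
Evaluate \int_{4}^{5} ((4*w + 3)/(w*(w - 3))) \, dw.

-log(5) + 7*log(2)

Factor the denominator: w**2 - 3*w = w(w - 3).
Partial fractions: (4*w + 3)/(w*(w - 3)) = -1/w + 5/(w - 3).
An antiderivative is F(w) = -log(w) + 5*log(w - 3).
Then F(5) - F(4) = (log(32/5)) - (-log(4)) = -log(5) + 7*log(2).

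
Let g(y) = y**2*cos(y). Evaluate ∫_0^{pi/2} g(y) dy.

Integrate by parts twice (u = y^2, dv = cos(y) dy).
An antiderivative is F(y) = y**2*sin(y) + 2*y*cos(y) - 2*sin(y).
Then F(pi/2) - F(0) = (-2 + pi**2/4) - (0) = -2 + pi**2/4.

-2 + pi**2/4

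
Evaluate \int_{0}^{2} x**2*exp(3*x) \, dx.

Integrate by parts twice (u = x^2, dv = exp(3*x) dx).
An antiderivative is F(x) = (9*x**2 - 6*x + 2)*exp(3*x)/27.
Then F(2) - F(0) = (26*exp(6)/27) - (2/27) = -2/27 + 26*exp(6)/27.

-2/27 + 26*exp(6)/27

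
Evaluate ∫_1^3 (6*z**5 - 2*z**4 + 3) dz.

3186/5

By the power rule, an antiderivative is F(z) = z**6 - 2*z**5/5 + 3*z.
Then F(3) - F(1) = (3204/5) - (18/5) = 3186/5.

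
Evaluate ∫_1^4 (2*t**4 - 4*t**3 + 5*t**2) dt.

1296/5

By the power rule, an antiderivative is F(t) = 2*t**5/5 - t**4 + 5*t**3/3.
Then F(4) - F(1) = (3904/15) - (16/15) = 1296/5.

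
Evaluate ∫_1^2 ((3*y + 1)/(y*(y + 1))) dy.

Factor the denominator: y**2 + y = (y + 1)y.
Partial fractions: (3*y + 1)/(y*(y + 1)) = 2/(y + 1) + 1/y.
An antiderivative is F(y) = log(y) + 2*log(y + 1).
Then F(2) - F(1) = (log(18)) - (log(4)) = log(9/2).

log(9/2)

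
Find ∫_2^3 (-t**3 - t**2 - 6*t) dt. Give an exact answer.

By the power rule, an antiderivative is F(t) = -t**4/4 - t**3/3 - 3*t**2.
Then F(3) - F(2) = (-225/4) - (-56/3) = -451/12.

-451/12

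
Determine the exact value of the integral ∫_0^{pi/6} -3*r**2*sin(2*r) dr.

-sqrt(3)*pi/8 + pi**2/48 + 3/8

Integrate by parts twice (u = r^2, dv = -3*sin(2*r) dr).
An antiderivative is F(r) = 3*r**2*cos(2*r)/2 - 3*r*sin(2*r)/2 - 3*cos(2*r)/4.
Then F(pi/6) - F(0) = (-sqrt(3)*pi/8 - 3/8 + pi**2/48) - (-3/4) = -sqrt(3)*pi/8 + pi**2/48 + 3/8.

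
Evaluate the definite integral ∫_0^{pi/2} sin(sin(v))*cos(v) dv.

1 - cos(1)

Let u = sin(v), so du = cos(v) dv. When v = 0, u = 0; when v = pi/2, u = 1.
The integral becomes ∫ sin(u) du from 0 to 1, with antiderivative -cos(u).
Back in v: F(v) = -cos(sin(v)).
Then F(pi/2) - F(0) = (-cos(1)) - (-1) = 1 - cos(1).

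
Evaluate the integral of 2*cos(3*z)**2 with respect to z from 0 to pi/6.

Use the identity cos^2(3*z) = (1 + cos(6*z))/2.
An antiderivative is F(z) = z + sin(6*z)/6.
Then F(pi/6) - F(0) = (pi/6) - (0) = pi/6.

pi/6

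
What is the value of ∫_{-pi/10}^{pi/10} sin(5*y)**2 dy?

Use the identity sin^2(5*y) = (1 - cos(10*y))/2.
An antiderivative is F(y) = y/2 - sin(10*y)/20.
Then F(pi/10) - F(-pi/10) = (pi/20) - (-pi/20) = pi/10.

pi/10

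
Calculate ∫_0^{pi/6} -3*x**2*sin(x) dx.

-3*sqrt(3) - pi/2 + sqrt(3)*pi**2/24 + 6

Integrate by parts twice (u = x^2, dv = -3*sin(x) dx).
An antiderivative is F(x) = 3*x**2*cos(x) - 6*x*sin(x) - 6*cos(x).
Then F(pi/6) - F(0) = (-3*sqrt(3) - pi/2 + sqrt(3)*pi**2/24) - (-6) = -3*sqrt(3) - pi/2 + sqrt(3)*pi**2/24 + 6.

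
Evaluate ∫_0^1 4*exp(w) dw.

-4 + 4*E

An antiderivative is F(w) = 4*exp(w).
Then F(1) - F(0) = (4*E) - (4) = -4 + 4*E.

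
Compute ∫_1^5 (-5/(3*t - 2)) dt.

An antiderivative is F(t) = -5*log(3*t - 2)/3.
Then F(5) - F(1) = (-5*log(13)/3) - (0) = -5*log(13)/3.

-5*log(13)/3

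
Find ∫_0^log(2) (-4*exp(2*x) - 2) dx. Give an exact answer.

-6 - 2*log(2)

An antiderivative is F(x) = -2*exp(2*x) - 2*x.
Then F(log(2)) - F(0) = (-8 - 2*log(2)) - (-2) = -6 - 2*log(2).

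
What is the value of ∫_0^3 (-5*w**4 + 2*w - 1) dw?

-237

By the power rule, an antiderivative is F(w) = -w**5 + w**2 - w.
Then F(3) - F(0) = (-237) - (0) = -237.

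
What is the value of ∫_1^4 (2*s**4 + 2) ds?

2076/5

By the power rule, an antiderivative is F(s) = 2*s**5/5 + 2*s.
Then F(4) - F(1) = (2088/5) - (12/5) = 2076/5.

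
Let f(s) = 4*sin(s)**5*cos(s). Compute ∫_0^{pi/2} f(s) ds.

Let u = sin(s), so du = cos(s) ds. When s = 0, u = 0; when s = pi/2, u = 1.
The integral becomes 4·∫ u**5 du from 0 to 1, with antiderivative 2*u**6/3.
Back in s: F(s) = 2*sin(s)**6/3.
Then F(pi/2) - F(0) = (2/3) - (0) = 2/3.

2/3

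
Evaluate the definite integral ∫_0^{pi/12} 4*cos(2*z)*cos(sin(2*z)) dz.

2*sin(1/2)

Let u = sin(2*z), so du = 2*cos(2*z) dz. When z = 0, u = 0; when z = pi/12, u = 1/2.
The integral becomes 2·∫ cos(u) du from 0 to 1/2, with antiderivative 2*sin(u).
Back in z: F(z) = 2*sin(sin(2*z)).
Then F(pi/12) - F(0) = (2*sin(1/2)) - (0) = 2*sin(1/2).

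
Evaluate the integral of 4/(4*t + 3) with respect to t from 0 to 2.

Let u = 4*t + 3, so du = 4 dt. When t = 0, u = 3; when t = 2, u = 11.
The integral becomes ∫ 1/u du from 3 to 11, with antiderivative log(u).
Back in t: F(t) = log(4*t + 3).
Then F(2) - F(0) = (log(11)) - (log(3)) = log(11/3).

log(11/3)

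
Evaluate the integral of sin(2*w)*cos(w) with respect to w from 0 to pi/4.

2/3 - sqrt(2)/6

Use the identity sin(2*w)cos(w) = [sin(3*w) + sin(w)]/2.
An antiderivative is F(w) = -cos(w)/2 - cos(3*w)/6.
Then F(pi/4) - F(0) = (-sqrt(2)/6) - (-2/3) = 2/3 - sqrt(2)/6.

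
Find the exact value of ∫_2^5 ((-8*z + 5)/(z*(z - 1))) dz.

Factor the denominator: z**2 - z = z(z - 1).
Partial fractions: (-8*z + 5)/(z*(z - 1)) = -5/z - 3/(z - 1).
An antiderivative is F(z) = -5*log(z) - 3*log(z - 1).
Then F(5) - F(2) = (-5*log(5) - 6*log(2)) - (-log(32)) = -5*log(5) - log(2).

-5*log(5) - log(2)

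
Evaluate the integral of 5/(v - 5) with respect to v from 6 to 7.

log(32)

An antiderivative is F(v) = 5*log(v - 5).
Then F(7) - F(6) = (log(32)) - (0) = log(32).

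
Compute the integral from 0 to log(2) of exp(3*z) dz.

Let u = exp(z), so du = exp(z) dz. When z = 0, u = 1; when z = log(2), u = 2.
The integral becomes ∫ u**2 du from 1 to 2, with antiderivative u**3/3.
Back in z: F(z) = exp(3*z)/3.
Then F(log(2)) - F(0) = (8/3) - (1/3) = 7/3.

7/3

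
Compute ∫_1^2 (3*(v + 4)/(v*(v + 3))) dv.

log(64/5)

Factor the denominator: v**2 + 3*v = (v + 3)v.
Partial fractions: 3*(v + 4)/(v*(v + 3)) = -1/(v + 3) + 4/v.
An antiderivative is F(v) = 4*log(v) - log(v + 3).
Then F(2) - F(1) = (log(16/5)) - (-log(4)) = log(64/5).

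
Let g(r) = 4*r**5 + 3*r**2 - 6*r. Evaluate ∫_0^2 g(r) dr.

116/3

By the power rule, an antiderivative is F(r) = 2*r**6/3 + r**3 - 3*r**2.
Then F(2) - F(0) = (116/3) - (0) = 116/3.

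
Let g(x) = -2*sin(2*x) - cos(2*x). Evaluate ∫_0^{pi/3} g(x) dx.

An antiderivative is F(x) = -sin(2*x)/2 + cos(2*x).
Then F(pi/3) - F(0) = (-1/2 - sqrt(3)/4) - (1) = -3/2 - sqrt(3)/4.

-3/2 - sqrt(3)/4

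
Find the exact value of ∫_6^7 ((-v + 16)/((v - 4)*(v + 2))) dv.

Factor the denominator: v**2 - 2*v - 8 = (v + 2)(v - 4).
Partial fractions: (-v + 16)/((v - 4)*(v + 2)) = -3/(v + 2) + 2/(v - 4).
An antiderivative is F(v) = 2*log(v - 4) - 3*log(v + 2).
Then F(7) - F(6) = (-log(81)) - (-7*log(2)) = -4*log(3) + 7*log(2).

-4*log(3) + 7*log(2)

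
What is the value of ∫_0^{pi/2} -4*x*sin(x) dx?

-4

Integrate by parts once (u = x, dv = -4*sin(x) dx).
An antiderivative is F(x) = 4*x*cos(x) - 4*sin(x).
Then F(pi/2) - F(0) = (-4) - (0) = -4.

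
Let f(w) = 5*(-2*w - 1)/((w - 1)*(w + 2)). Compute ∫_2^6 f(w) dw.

Factor the denominator: w**2 + w - 2 = (w + 2)(w - 1).
Partial fractions: 5*(-2*w - 1)/((w - 1)*(w + 2)) = -5/(w + 2) - 5/(w - 1).
An antiderivative is F(w) = -5*log(w - 1) - 5*log(w + 2).
Then F(6) - F(2) = (-15*log(2) - 5*log(5)) - (-10*log(2)) = -5*log(5) - 5*log(2).

-5*log(5) - 5*log(2)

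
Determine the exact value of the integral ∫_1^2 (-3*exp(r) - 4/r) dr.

An antiderivative is F(r) = -3*exp(r) - 4*log(r).
Then F(2) - F(1) = (-3*exp(2) - log(16)) - (-3*exp(1)) = -3*exp(2) - log(16) + 3*exp(1).

-3*exp(2) - log(16) + 3*exp(1)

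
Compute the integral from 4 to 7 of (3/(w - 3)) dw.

log(64)

An antiderivative is F(w) = 3*log(w - 3).
Then F(7) - F(4) = (log(64)) - (0) = log(64).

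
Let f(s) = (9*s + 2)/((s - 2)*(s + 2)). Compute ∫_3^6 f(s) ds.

Factor the denominator: s**2 - 4 = (s + 2)(s - 2).
Partial fractions: (9*s + 2)/((s - 2)*(s + 2)) = 4/(s + 2) + 5/(s - 2).
An antiderivative is F(s) = 5*log(s - 2) + 4*log(s + 2).
Then F(6) - F(3) = (22*log(2)) - (4*log(5)) = -4*log(5) + 22*log(2).

-4*log(5) + 22*log(2)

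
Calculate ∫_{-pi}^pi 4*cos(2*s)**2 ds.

Use the identity cos^2(2*s) = (1 + cos(4*s))/2.
An antiderivative is F(s) = 2*s + sin(4*s)/2.
Then F(pi) - F(-pi) = (2*pi) - (-2*pi) = 4*pi.

4*pi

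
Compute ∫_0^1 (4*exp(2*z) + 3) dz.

1 + 2*exp(2)

An antiderivative is F(z) = 2*exp(2*z) + 3*z.
Then F(1) - F(0) = (3 + 2*exp(2)) - (2) = 1 + 2*exp(2).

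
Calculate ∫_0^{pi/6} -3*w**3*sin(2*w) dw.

-3*pi/16 - sqrt(3)*pi**2/32 + pi**3/288 + 9*sqrt(3)/16

Integrate by parts 3 times (u = w^3, dv = -3*sin(2*w) dw).
An antiderivative is F(w) = 3*w**3*cos(2*w)/2 - 9*w**2*sin(2*w)/4 - 9*w*cos(2*w)/4 + 9*sin(2*w)/8.
Then F(pi/6) - F(0) = (-3*pi/16 - sqrt(3)*pi**2/32 + pi**3/288 + 9*sqrt(3)/16) - (0) = -3*pi/16 - sqrt(3)*pi**2/32 + pi**3/288 + 9*sqrt(3)/16.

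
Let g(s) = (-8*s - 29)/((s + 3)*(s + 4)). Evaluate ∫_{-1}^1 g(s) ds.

Factor the denominator: s**2 + 7*s + 12 = (s + 4)(s + 3).
Partial fractions: (-8*s - 29)/((s + 3)*(s + 4)) = -3/(s + 4) - 5/(s + 3).
An antiderivative is F(s) = -5*log(s + 3) - 3*log(s + 4).
Then F(1) - F(-1) = (-10*log(2) - 3*log(5)) - (-5*log(2) - 3*log(3)) = -3*log(5) - 5*log(2) + 3*log(3).

-3*log(5) - 5*log(2) + 3*log(3)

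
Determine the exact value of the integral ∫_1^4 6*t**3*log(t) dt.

Integrate by parts once (u = ln t, dv = 6*t**3 dt).
An antiderivative is F(t) = 3*t**4*(4*log(t) - 1)/8.
Then F(4) - F(1) = (-96 + 768*log(2)) - (-3/8) = -765/8 + 768*log(2).

-765/8 + 768*log(2)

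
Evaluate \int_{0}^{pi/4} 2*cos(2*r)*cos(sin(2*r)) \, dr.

sin(1)

Let u = sin(2*r), so du = 2*cos(2*r) dr. When r = 0, u = 0; when r = pi/4, u = 1.
The integral becomes ∫ cos(u) du from 0 to 1, with antiderivative sin(u).
Back in r: F(r) = sin(sin(2*r)).
Then F(pi/4) - F(0) = (sin(1)) - (0) = sin(1).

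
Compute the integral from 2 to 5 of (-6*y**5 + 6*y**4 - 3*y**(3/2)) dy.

By the power rule, an antiderivative is F(y) = -y**6 - 6*y**(5/2)/5 + 6*y**5/5.
Then F(5) - F(2) = (-11875 - 30*sqrt(5)) - (-128/5 - 24*sqrt(2)/5) = -59247/5 - 30*sqrt(5) + 24*sqrt(2)/5.

-59247/5 - 30*sqrt(5) + 24*sqrt(2)/5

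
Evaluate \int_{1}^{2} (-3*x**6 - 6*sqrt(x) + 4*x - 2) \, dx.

-325/7 - 8*sqrt(2)

By the power rule, an antiderivative is F(x) = -3*x**7/7 - 4*x**(3/2) + 2*x**2 - 2*x.
Then F(2) - F(1) = (-356/7 - 8*sqrt(2)) - (-31/7) = -325/7 - 8*sqrt(2).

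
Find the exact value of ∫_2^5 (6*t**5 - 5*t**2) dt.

15366

By the power rule, an antiderivative is F(t) = t**6 - 5*t**3/3.
Then F(5) - F(2) = (46250/3) - (152/3) = 15366.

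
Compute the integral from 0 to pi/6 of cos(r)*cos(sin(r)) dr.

sin(1/2)

Let u = sin(r), so du = cos(r) dr. When r = 0, u = 0; when r = pi/6, u = 1/2.
The integral becomes ∫ cos(u) du from 0 to 1/2, with antiderivative sin(u).
Back in r: F(r) = sin(sin(r)).
Then F(pi/6) - F(0) = (sin(1/2)) - (0) = sin(1/2).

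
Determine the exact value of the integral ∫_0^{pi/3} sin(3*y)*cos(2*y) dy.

3/10

Use the identity sin(3*y)cos(2*y) = [sin(5*y) + sin(y)]/2.
An antiderivative is F(y) = -cos(y)/2 - cos(5*y)/10.
Then F(pi/3) - F(0) = (-3/10) - (-3/5) = 3/10.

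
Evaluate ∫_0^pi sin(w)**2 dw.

pi/2

Use the identity sin^2(w) = (1 - cos(2*w))/2.
An antiderivative is F(w) = w/2 - sin(2*w)/4.
Then F(pi) - F(0) = (pi/2) - (0) = pi/2.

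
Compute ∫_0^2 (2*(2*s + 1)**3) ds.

156

Let u = 2*s + 1, so du = 2 ds. When s = 0, u = 1; when s = 2, u = 5.
The integral becomes ∫ u**3 du from 1 to 5, with antiderivative u**4/4.
Back in s: F(s) = (2*s + 1)**4/4.
Then F(2) - F(0) = (625/4) - (1/4) = 156.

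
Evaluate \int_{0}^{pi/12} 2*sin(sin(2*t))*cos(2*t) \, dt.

1 - cos(1/2)

Let u = sin(2*t), so du = 2*cos(2*t) dt. When t = 0, u = 0; when t = pi/12, u = 1/2.
The integral becomes ∫ sin(u) du from 0 to 1/2, with antiderivative -cos(u).
Back in t: F(t) = -cos(sin(2*t)).
Then F(pi/12) - F(0) = (-cos(1/2)) - (-1) = 1 - cos(1/2).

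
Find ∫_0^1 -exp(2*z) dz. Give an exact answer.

1/2 - exp(2)/2

An antiderivative is F(z) = -exp(2*z)/2.
Then F(1) - F(0) = (-exp(2)/2) - (-1/2) = 1/2 - exp(2)/2.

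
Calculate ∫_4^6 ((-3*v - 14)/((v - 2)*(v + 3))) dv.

Factor the denominator: v**2 + v - 6 = (v + 3)(v - 2).
Partial fractions: (-3*v - 14)/((v - 2)*(v + 3)) = 1/(v + 3) - 4/(v - 2).
An antiderivative is F(v) = -4*log(v - 2) + log(v + 3).
Then F(6) - F(4) = (-8*log(2) + 2*log(3)) - (log(7/16)) = -4*log(2) - log(7) + 2*log(3).

-4*log(2) - log(7) + 2*log(3)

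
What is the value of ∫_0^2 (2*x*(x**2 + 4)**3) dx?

960

Let u = x**2 + 4, so du = 2*x dx. When x = 0, u = 4; when x = 2, u = 8.
The integral becomes ∫ u**3 du from 4 to 8, with antiderivative u**4/4.
Back in x: F(x) = (x**2 + 4)**4/4.
Then F(2) - F(0) = (1024) - (64) = 960.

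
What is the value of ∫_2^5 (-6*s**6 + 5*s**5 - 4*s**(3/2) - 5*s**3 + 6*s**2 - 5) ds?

By the power rule, an antiderivative is F(s) = -6*s**7/7 + 5*s**6/6 - 8*s**(5/2)/5 - 5*s**4/4 + 2*s**3 - 5*s.
Then F(5) - F(2) = (-4577975/84 - 40*sqrt(5)) - (-1478/21 - 32*sqrt(2)/5) = -1524021/28 - 40*sqrt(5) + 32*sqrt(2)/5.

-1524021/28 - 40*sqrt(5) + 32*sqrt(2)/5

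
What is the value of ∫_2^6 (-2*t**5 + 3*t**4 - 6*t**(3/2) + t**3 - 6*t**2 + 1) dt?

-164644/15 - 432*sqrt(6)/5 + 48*sqrt(2)/5

By the power rule, an antiderivative is F(t) = -t**6/3 - 12*t**(5/2)/5 + 3*t**5/5 + t**4/4 - 2*t**3 + t.
Then F(6) - F(2) = (-54942/5 - 432*sqrt(6)/5) - (-48*sqrt(2)/5 - 182/15) = -164644/15 - 432*sqrt(6)/5 + 48*sqrt(2)/5.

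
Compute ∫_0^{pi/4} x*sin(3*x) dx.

Integrate by parts once (u = x, dv = sin(3*x) dx).
An antiderivative is F(x) = -x*cos(3*x)/3 + sin(3*x)/9.
Then F(pi/4) - F(0) = (sqrt(2)*(4 + 3*pi)/72) - (0) = sqrt(2)*(4 + 3*pi)/72.

sqrt(2)*(4 + 3*pi)/72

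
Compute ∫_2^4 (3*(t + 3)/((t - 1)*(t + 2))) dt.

Factor the denominator: t**2 + t - 2 = (t + 2)(t - 1).
Partial fractions: 3*(t + 3)/((t - 1)*(t + 2)) = -1/(t + 2) + 4/(t - 1).
An antiderivative is F(t) = 4*log(t - 1) - log(t + 2).
Then F(4) - F(2) = (log(27/2)) - (-log(4)) = log(54).

log(54)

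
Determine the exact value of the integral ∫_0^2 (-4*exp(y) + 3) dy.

An antiderivative is F(y) = 3*y - 4*exp(y).
Then F(2) - F(0) = (6 - 4*exp(2)) - (-4) = 10 - 4*exp(2).

10 - 4*exp(2)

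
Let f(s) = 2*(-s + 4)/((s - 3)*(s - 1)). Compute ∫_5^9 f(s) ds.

log(3/8)

Factor the denominator: s**2 - 4*s + 3 = (s - 1)(s - 3).
Partial fractions: 2*(-s + 4)/((s - 3)*(s - 1)) = -3/(s - 1) + 1/(s - 3).
An antiderivative is F(s) = log(s - 3) - 3*log(s - 1).
Then F(9) - F(5) = (-8*log(2) + log(3)) - (-log(32)) = log(3/8).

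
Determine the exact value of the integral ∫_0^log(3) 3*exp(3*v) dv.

Let u = exp(v), so du = exp(v) dv. When v = 0, u = 1; when v = log(3), u = 3.
The integral becomes 3·∫ u**2 du from 1 to 3, with antiderivative u**3.
Back in v: F(v) = exp(3*v).
Then F(log(3)) - F(0) = (27) - (1) = 26.

26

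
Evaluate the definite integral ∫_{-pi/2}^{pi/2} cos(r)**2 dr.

Use the identity cos^2(r) = (1 + cos(2*r))/2.
An antiderivative is F(r) = r/2 + sin(2*r)/4.
Then F(pi/2) - F(-pi/2) = (pi/4) - (-pi/4) = pi/2.

pi/2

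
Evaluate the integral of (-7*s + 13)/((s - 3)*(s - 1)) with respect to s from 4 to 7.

-11*log(2)

Factor the denominator: s**2 - 4*s + 3 = (s - 1)(s - 3).
Partial fractions: (-7*s + 13)/((s - 3)*(s - 1)) = -3/(s - 1) - 4/(s - 3).
An antiderivative is F(s) = -4*log(s - 3) - 3*log(s - 1).
Then F(7) - F(4) = (-11*log(2) - 3*log(3)) - (-log(27)) = -11*log(2).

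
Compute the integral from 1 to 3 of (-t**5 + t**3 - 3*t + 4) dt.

By the power rule, an antiderivative is F(t) = -t**6/6 + t**4/4 - 3*t**2/2 + 4*t.
Then F(3) - F(1) = (-411/4) - (31/12) = -316/3.

-316/3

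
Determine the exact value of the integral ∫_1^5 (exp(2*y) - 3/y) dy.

An antiderivative is F(y) = exp(2*y)/2 - 3*log(y).
Then F(5) - F(1) = (-3*log(5) + exp(10)/2) - (exp(2)/2) = -3*log(5) - exp(2)/2 + exp(10)/2.

-3*log(5) - exp(2)/2 + exp(10)/2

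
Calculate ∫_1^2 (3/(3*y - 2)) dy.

log(4)

An antiderivative is F(y) = log(3*y - 2).
Then F(2) - F(1) = (log(4)) - (0) = log(4).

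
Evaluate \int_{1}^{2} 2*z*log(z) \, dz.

-3/2 + log(16)

Integrate by parts once (u = ln z, dv = 2*z dz).
An antiderivative is F(z) = z**2*(2*log(z) - 1)/2.
Then F(2) - F(1) = (-2 + log(16)) - (-1/2) = -3/2 + log(16).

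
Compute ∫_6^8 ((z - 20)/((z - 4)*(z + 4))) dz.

Factor the denominator: z**2 - 16 = (z + 4)(z - 4).
Partial fractions: (z - 20)/((z - 4)*(z + 4)) = 3/(z + 4) - 2/(z - 4).
An antiderivative is F(z) = -2*log(z - 4) + 3*log(z + 4).
Then F(8) - F(6) = (2*log(2) + 3*log(3)) - (log(2) + 3*log(5)) = -3*log(5) + log(2) + 3*log(3).

-3*log(5) + log(2) + 3*log(3)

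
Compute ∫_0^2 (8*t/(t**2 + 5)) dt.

Let u = t**2 + 5, so du = 2*t dt. When t = 0, u = 5; when t = 2, u = 9.
The integral becomes 4·∫ 1/u du from 5 to 9, with antiderivative 4*log(u).
Back in t: F(t) = 4*log(t**2 + 5).
Then F(2) - F(0) = (8*log(3)) - (4*log(5)) = -4*log(5) + 8*log(3).

-4*log(5) + 8*log(3)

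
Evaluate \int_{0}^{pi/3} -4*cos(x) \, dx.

An antiderivative is F(x) = -4*sin(x).
Then F(pi/3) - F(0) = (-2*sqrt(3)) - (0) = -2*sqrt(3).

-2*sqrt(3)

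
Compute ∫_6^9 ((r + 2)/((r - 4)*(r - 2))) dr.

Factor the denominator: r**2 - 6*r + 8 = (r - 2)(r - 4).
Partial fractions: (r + 2)/((r - 4)*(r - 2)) = -2/(r - 2) + 3/(r - 4).
An antiderivative is F(r) = 3*log(r - 4) - 2*log(r - 2).
Then F(9) - F(6) = (-2*log(7) + 3*log(5)) - (-log(2)) = -2*log(7) + log(2) + 3*log(5).

-2*log(7) + log(2) + 3*log(5)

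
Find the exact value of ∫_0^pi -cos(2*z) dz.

0

An antiderivative is F(z) = -sin(2*z)/2.
Then F(pi) - F(0) = (0) - (0) = 0.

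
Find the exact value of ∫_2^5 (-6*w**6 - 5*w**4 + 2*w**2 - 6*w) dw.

By the power rule, an antiderivative is F(w) = -6*w**7/7 - w**5 + 2*w**3/3 - 3*w**2.
Then F(5) - F(2) = (-1471700/21) - (-3116/21) = -489528/7.

-489528/7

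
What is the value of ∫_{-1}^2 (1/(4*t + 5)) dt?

log(13)/4

An antiderivative is F(t) = log(4*t + 5)/4.
Then F(2) - F(-1) = (log(13)/4) - (0) = log(13)/4.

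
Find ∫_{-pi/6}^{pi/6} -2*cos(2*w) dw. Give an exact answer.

An antiderivative is F(w) = -sin(2*w).
Then F(pi/6) - F(-pi/6) = (-sqrt(3)/2) - (sqrt(3)/2) = -sqrt(3).

-sqrt(3)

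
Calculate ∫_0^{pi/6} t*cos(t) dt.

-1 + pi/12 + sqrt(3)/2

Integrate by parts once (u = t, dv = cos(t) dt).
An antiderivative is F(t) = t*sin(t) + cos(t).
Then F(pi/6) - F(0) = (pi/12 + sqrt(3)/2) - (1) = -1 + pi/12 + sqrt(3)/2.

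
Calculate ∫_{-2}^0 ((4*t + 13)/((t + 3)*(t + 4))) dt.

Factor the denominator: t**2 + 7*t + 12 = (t + 4)(t + 3).
Partial fractions: (4*t + 13)/((t + 3)*(t + 4)) = 3/(t + 4) + 1/(t + 3).
An antiderivative is F(t) = log(t + 3) + 3*log(t + 4).
Then F(0) - F(-2) = (log(3) + 6*log(2)) - (log(8)) = log(24).

log(24)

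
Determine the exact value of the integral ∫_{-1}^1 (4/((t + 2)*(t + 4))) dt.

Factor the denominator: t**2 + 6*t + 8 = (t + 4)(t + 2).
Partial fractions: 4/((t + 2)*(t + 4)) = -2/(t + 4) + 2/(t + 2).
An antiderivative is F(t) = 2*log(t + 2) - 2*log(t + 4).
Then F(1) - F(-1) = (log(9/25)) - (-log(9)) = log(81/25).

log(81/25)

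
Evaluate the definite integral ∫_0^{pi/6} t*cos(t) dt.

Integrate by parts once (u = t, dv = cos(t) dt).
An antiderivative is F(t) = t*sin(t) + cos(t).
Then F(pi/6) - F(0) = (pi/12 + sqrt(3)/2) - (1) = -1 + pi/12 + sqrt(3)/2.

-1 + pi/12 + sqrt(3)/2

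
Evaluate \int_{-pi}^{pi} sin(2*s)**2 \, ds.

pi

Use the identity sin^2(2*s) = (1 - cos(4*s))/2.
An antiderivative is F(s) = s/2 - sin(4*s)/8.
Then F(pi) - F(-pi) = (pi/2) - (-pi/2) = pi.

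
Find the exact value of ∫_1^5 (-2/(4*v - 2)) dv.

An antiderivative is F(v) = -log(4*v - 2)/2.
Then F(5) - F(1) = (-log(18)/2) - (-log(2)/2) = -log(3).

-log(3)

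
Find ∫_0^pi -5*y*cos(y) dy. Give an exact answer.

Integrate by parts once (u = y, dv = -5*cos(y) dy).
An antiderivative is F(y) = -5*y*sin(y) - 5*cos(y).
Then F(pi) - F(0) = (5) - (-5) = 10.

10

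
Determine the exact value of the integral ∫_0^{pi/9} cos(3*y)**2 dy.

Use the identity cos^2(3*y) = (1 + cos(6*y))/2.
An antiderivative is F(y) = y/2 + sin(6*y)/12.
Then F(pi/9) - F(0) = (sqrt(3)/24 + pi/18) - (0) = sqrt(3)/24 + pi/18.

sqrt(3)/24 + pi/18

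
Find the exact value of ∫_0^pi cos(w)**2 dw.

Use the identity cos^2(w) = (1 + cos(2*w))/2.
An antiderivative is F(w) = w/2 + sin(2*w)/4.
Then F(pi) - F(0) = (pi/2) - (0) = pi/2.

pi/2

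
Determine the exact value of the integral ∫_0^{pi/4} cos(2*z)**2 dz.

Use the identity cos^2(2*z) = (1 + cos(4*z))/2.
An antiderivative is F(z) = z/2 + sin(4*z)/8.
Then F(pi/4) - F(0) = (pi/8) - (0) = pi/8.

pi/8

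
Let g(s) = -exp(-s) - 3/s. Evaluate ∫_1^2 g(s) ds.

An antiderivative is F(s) = -3*log(s) + exp(-s).
Then F(2) - F(1) = (-3*log(2) + exp(-2)) - (exp(-1)) = -3*log(2) - exp(-1) + exp(-2).

-3*log(2) - exp(-1) + exp(-2)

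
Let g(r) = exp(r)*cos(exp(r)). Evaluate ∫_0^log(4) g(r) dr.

-sin(1) + sin(4)

Let u = exp(r), so du = exp(r) dr. When r = 0, u = 1; when r = log(4), u = 4.
The integral becomes ∫ cos(u) du from 1 to 4, with antiderivative sin(u).
Back in r: F(r) = sin(exp(r)).
Then F(log(4)) - F(0) = (sin(4)) - (sin(1)) = -sin(1) + sin(4).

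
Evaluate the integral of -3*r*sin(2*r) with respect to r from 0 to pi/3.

Integrate by parts once (u = r, dv = -3*sin(2*r) dr).
An antiderivative is F(r) = 3*r*cos(2*r)/2 - 3*sin(2*r)/4.
Then F(pi/3) - F(0) = (-pi/4 - 3*sqrt(3)/8) - (0) = -pi/4 - 3*sqrt(3)/8.

-pi/4 - 3*sqrt(3)/8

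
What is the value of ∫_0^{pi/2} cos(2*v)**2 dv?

Use the identity cos^2(2*v) = (1 + cos(4*v))/2.
An antiderivative is F(v) = v/2 + sin(4*v)/8.
Then F(pi/2) - F(0) = (pi/4) - (0) = pi/4.

pi/4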